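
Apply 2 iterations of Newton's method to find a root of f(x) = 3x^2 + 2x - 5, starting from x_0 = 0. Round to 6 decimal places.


Newton's method: x_(n+1) = x_n - f(x_n)/f'(x_n)
f(x) = 3x^2 + 2x - 5
f'(x) = 6x + 2

Iteration 1:
  f(0.000000) = -5.000000
  f'(0.000000) = 2.000000
  x_1 = 0.000000 - (-5.000000)/(2.000000) = 2.500000

Iteration 2:
  f(2.500000) = 18.750000
  f'(2.500000) = 17.000000
  x_2 = 2.500000 - (18.750000)/(17.000000) = 1.397059

x_2 = 1.397059


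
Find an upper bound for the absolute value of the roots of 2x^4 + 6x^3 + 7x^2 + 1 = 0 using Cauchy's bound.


Cauchy's bound: all roots r satisfy |r| <= 1 + max(|a_i/a_n|) for i = 0,...,n-1
where a_n is the leading coefficient.

Coefficients: [2, 6, 7, 0, 1]
Leading coefficient a_n = 2
Ratios |a_i/a_n|: 3, 7/2, 0, 1/2
Maximum ratio: 7/2
Cauchy's bound: |r| <= 1 + 7/2 = 9/2

Upper bound = 9/2


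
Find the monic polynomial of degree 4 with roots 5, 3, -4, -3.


A monic polynomial with roots 5, 3, -4, -3 is:
p(x) = (x - 5)(x - 3)(x + 4)(x + 3)
After multiplying by (x - 5): x - 5
After multiplying by (x - 3): x^2 - 8x + 15
After multiplying by (x + 4): x^3 - 4x^2 - 17x + 60
After multiplying by (x + 3): x^4 - x^3 - 29x^2 + 9x + 180

x^4 - x^3 - 29x^2 + 9x + 180


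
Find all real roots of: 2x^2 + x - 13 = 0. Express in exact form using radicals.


Using the quadratic formula: x = (-b ± sqrt(b^2 - 4ac)) / (2a)
Here a = 2, b = 1, c = -13
Discriminant = b^2 - 4ac = 1^2 - 4(2)(-13) = 1 + 104 = 105
Since discriminant = 105 > 0, there are two real roots.
x = (-1 ± sqrt(105)) / 4
Numerically: x ≈ 2.3117 or x ≈ -2.8117

x = (-1 + sqrt(105)) / 4 or x = (-1 - sqrt(105)) / 4


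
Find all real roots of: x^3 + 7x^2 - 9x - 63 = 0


Let p(x) = x^3 + 7x^2 - 9x - 63. By the rational root theorem (leading coefficient 1), any rational root is an integer divisor of 63: try ±1, ±2, ... in turn.
Test x = 1: value = -64 ≠ 0.
Test x = -1: value = -48 ≠ 0.
Test x = 3: value = 0 ✓, so (x - 3) is a factor.
Synthetic division by (x - 3): bring down 1; 1(3) + 7 = 10; 10(3) - 9 = 21; 21(3) - 63 = 0 → quotient x^2 + 10x + 21, remainder 0.
Solve the quadratic x^2 + 10x + 21 = 0: discriminant = 10^2 - 4(1)(21) = 100 - 84 = 16.
sqrt(16) = 4, so x = (-10 ± 4)/2: x = -3 or x = -7.

x = -7, x = -3, x = 3


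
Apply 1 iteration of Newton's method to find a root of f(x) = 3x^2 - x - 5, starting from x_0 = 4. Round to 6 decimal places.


Newton's method: x_(n+1) = x_n - f(x_n)/f'(x_n)
f(x) = 3x^2 - x - 5
f'(x) = 6x - 1

Iteration 1:
  f(4.000000) = 39.000000
  f'(4.000000) = 23.000000
  x_1 = 4.000000 - (39.000000)/(23.000000) = 2.304348

x_1 = 2.304348


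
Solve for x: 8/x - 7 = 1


Subtract -7 from both sides: 8/x = 8
Multiply both sides by x: 8 = 8 * x
Divide by 8: x = 1

x = 1


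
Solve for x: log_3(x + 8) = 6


Convert to exponential form: x + 8 = 3^6 = 729
x = 729 - 8 = 721
Check: log_3(721 + 8) = log_3(729) = log_3(729) = 6 ✓

x = 721


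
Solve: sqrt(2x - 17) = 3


Square both sides: 2x - 17 = 3^2 = 9
2x = 9 + 17 = 26
x = 13
Check: sqrt(2*13 - 17) = sqrt(9) = 3 ✓

x = 13


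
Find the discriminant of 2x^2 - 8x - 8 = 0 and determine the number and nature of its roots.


For ax^2 + bx + c = 0, discriminant D = b^2 - 4ac
Here a = 2, b = -8, c = -8
D = (-8)^2 - 4(2)(-8) = 64 + 64 = 128

D = 128 > 0 but not a perfect square
The equation has 2 distinct real irrational roots.

Discriminant = 128, 2 distinct real irrational roots


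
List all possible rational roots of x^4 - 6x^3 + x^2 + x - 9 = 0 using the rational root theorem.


Rational root theorem: possible roots are ±p/q where:
  p divides the constant term (-9): p ∈ {1, 3, 9}
  q divides the leading coefficient (1): q ∈ {1}

All possible rational roots: -9, -3, -1, 1, 3, 9

-9, -3, -1, 1, 3, 9


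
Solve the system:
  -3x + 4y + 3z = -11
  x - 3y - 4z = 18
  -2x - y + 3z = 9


Using Cramer's rule. Expand each determinant along the first row.
D  = (-3)*[(-3)*3 - (-4)*(-1)] - 4*[1*3 - (-4)*(-2)] + 3*[1*(-1) - (-3)*(-2)]
  = (-3)*(-13) - 4*(-5) + 3*(-7) = 38
Dx = (-11)*[(-3)*3 - (-4)*(-1)] - 4*[18*3 - (-4)*9] + 3*[18*(-1) - (-3)*9]
  = (-11)*(-13) - 4*(90) + 3*(9) = -190
Dy = (-3)*[18*3 - (-4)*9] - (-11)*[1*3 - (-4)*(-2)] + 3*[1*9 - 18*(-2)]
  = (-3)*(90) - (-11)*(-5) + 3*(45) = -190
Dz = (-3)*[(-3)*9 - 18*(-1)] - 4*[1*9 - 18*(-2)] + (-11)*[1*(-1) - (-3)*(-2)]
  = (-3)*(-9) - 4*(45) + (-11)*(-7) = -76
x = Dx/D = -190/38 = -5, y = Dy/D = -190/38 = -5, z = Dz/D = -76/38 = -2
Check eq1: (-3)(-5) + (4)(-5) + (3)(-2) = -11 = -11 ✓
Check eq2: (1)(-5) + (-3)(-5) + (-4)(-2) = 18 = 18 ✓
Check eq3: (-2)(-5) + (-1)(-5) + (3)(-2) = 9 = 9 ✓

x = -5, y = -5, z = -2


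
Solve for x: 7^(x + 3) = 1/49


Express both sides with the same base.
1/49 = 7^(-2)
Since the bases match, equate exponents: x + 3 = -2
So x = -2 - (3) = -5

x = -5


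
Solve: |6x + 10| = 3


An absolute value equation |expr| = 3 gives two cases:
Case 1: 6x + 10 = 3
  6x = -7, so x = -7/6
Case 2: 6x + 10 = -3
  6x = -13, so x = -13/6

x = -13/6, x = -7/6


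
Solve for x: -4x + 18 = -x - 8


Starting with: -4x + 18 = -x - 8
Move all x terms to left: (-4 + 1)x = -8 - 18
Simplify: -3x = -26
Divide both sides by -3: x = 26/3

x = 26/3


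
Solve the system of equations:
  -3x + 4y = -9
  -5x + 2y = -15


Using Cramer's rule:
Determinant D = (-3)(2) - (-5)(4) = -6 + 20 = 14
Dx = (-9)(2) - (-15)(4) = -18 + 60 = 42
Dy = (-3)(-15) - (-5)(-9) = 45 - 45 = 0
x = Dx/D = 42/14 = 3
y = Dy/D = 0/14 = 0

x = 3, y = 0


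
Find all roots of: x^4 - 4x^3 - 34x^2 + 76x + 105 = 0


Let p(x) = x^4 - 4x^3 - 34x^2 + 76x + 105. By the rational root theorem (leading coefficient 1), any rational root is an integer divisor of 105: try ±1, ±2, ... in turn.
Test x = 1: value = 144 ≠ 0.
Test x = -1: value = 0 ✓, so (x + 1) is a factor.
Synthetic division by (x + 1): bring down 1; 1(-1) - 4 = -5; (-5)(-1) - 34 = -29; (-29)(-1) + 76 = 105; 105(-1) + 105 = 0 → quotient x^3 - 5x^2 - 29x + 105, remainder 0.
Continue with the quotient x^3 - 5x^2 - 29x + 105 (candidates must divide 105; re-test x = -1 first in case it repeats).
Test x = -1: value = 128 ≠ 0.
Test x = 3: value = 0 ✓, so (x - 3) is a factor.
Synthetic division by (x - 3): bring down 1; 1(3) - 5 = -2; (-2)(3) - 29 = -35; (-35)(3) + 105 = 0 → quotient x^2 - 2x - 35, remainder 0.
Solve the quadratic x^2 - 2x - 35 = 0: discriminant = (-2)^2 - 4(1)(-35) = 4 + 140 = 144.
sqrt(144) = 12, so x = (2 ± 12)/2: x = 7 or x = -5.
Collecting all roots found:

x = -5, x = -1, x = 3, x = 7


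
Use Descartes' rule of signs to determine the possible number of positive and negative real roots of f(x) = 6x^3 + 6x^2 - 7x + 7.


Descartes' rule of signs:

For positive roots, count sign changes in f(x) = 6x^3 + 6x^2 - 7x + 7:
Signs of coefficients: +, +, -, +
Number of sign changes: 2
Possible positive real roots: 2, 0

For negative roots, examine f(-x) = -6x^3 + 6x^2 + 7x + 7:
Signs of coefficients: -, +, +, +
Number of sign changes: 1
Possible negative real roots: 1

Positive roots: 2 or 0; Negative roots: 1


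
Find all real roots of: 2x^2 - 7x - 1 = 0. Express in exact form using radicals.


Using the quadratic formula: x = (-b ± sqrt(b^2 - 4ac)) / (2a)
Here a = 2, b = -7, c = -1
Discriminant = b^2 - 4ac = (-7)^2 - 4(2)(-1) = 49 + 8 = 57
Since discriminant = 57 > 0, there are two real roots.
x = (7 ± sqrt(57)) / 4
Numerically: x ≈ 3.6375 or x ≈ -0.1375

x = (7 + sqrt(57)) / 4 or x = (7 - sqrt(57)) / 4


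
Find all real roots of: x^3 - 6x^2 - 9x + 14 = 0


Let p(x) = x^3 - 6x^2 - 9x + 14. By the rational root theorem (leading coefficient 1), any rational root is an integer divisor of 14: try ±1, ±2, ... in turn.
Test x = 1: value = 0 ✓, so (x - 1) is a factor.
Synthetic division by (x - 1): bring down 1; 1(1) - 6 = -5; (-5)(1) - 9 = -14; (-14)(1) + 14 = 0 → quotient x^2 - 5x - 14, remainder 0.
Solve the quadratic x^2 - 5x - 14 = 0: discriminant = (-5)^2 - 4(1)(-14) = 25 + 56 = 81.
sqrt(81) = 9, so x = (5 ± 9)/2: x = 7 or x = -2.

x = -2, x = 1, x = 7


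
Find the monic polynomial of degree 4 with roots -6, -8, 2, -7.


A monic polynomial with roots -6, -8, 2, -7 is:
p(x) = (x + 6)(x + 8)(x - 2)(x + 7)
After multiplying by (x + 6): x + 6
After multiplying by (x + 8): x^2 + 14x + 48
After multiplying by (x - 2): x^3 + 12x^2 + 20x - 96
After multiplying by (x + 7): x^4 + 19x^3 + 104x^2 + 44x - 672

x^4 + 19x^3 + 104x^2 + 44x - 672


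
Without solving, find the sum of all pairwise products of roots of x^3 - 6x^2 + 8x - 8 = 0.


By Vieta's formulas for x^3 + bx^2 + cx + d = 0:
  r1 + r2 + r3 = -b/a = 6
  r1*r2 + r1*r3 + r2*r3 = c/a = 8
  r1*r2*r3 = -d/a = 8


Sum of pairwise products = 8


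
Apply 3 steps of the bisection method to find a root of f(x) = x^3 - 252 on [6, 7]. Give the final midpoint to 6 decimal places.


f(x) = x^3 - 252
f(6) = -36 < 0
f(7) = 91 > 0

Step 1: midpoint = (6.000000 + 7.000000)/2 = 6.500000
  f(6.500000) = 22.625000
  f(mid) > 0, so root is in [6.000000, 6.500000]

Step 2: midpoint = (6.000000 + 6.500000)/2 = 6.250000
  f(6.250000) = -7.859375
  f(mid) < 0, so root is in [6.250000, 6.500000]

Step 3: midpoint = (6.250000 + 6.500000)/2 = 6.375000
  f(6.375000) = 7.083984
  f(mid) > 0, so root is in [6.250000, 6.375000]

midpoint = 6.375000


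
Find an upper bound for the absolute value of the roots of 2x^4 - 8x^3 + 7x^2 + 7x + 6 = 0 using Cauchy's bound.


Cauchy's bound: all roots r satisfy |r| <= 1 + max(|a_i/a_n|) for i = 0,...,n-1
where a_n is the leading coefficient.

Coefficients: [2, -8, 7, 7, 6]
Leading coefficient a_n = 2
Ratios |a_i/a_n|: 4, 7/2, 7/2, 3
Maximum ratio: 4
Cauchy's bound: |r| <= 1 + 4 = 5

Upper bound = 5


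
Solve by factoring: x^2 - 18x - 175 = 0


We need two numbers that multiply to -175 and add to -18.
Those numbers are -25 and 7 (since (-25) * 7 = -175 and (-25) + 7 = -18).
So x^2 - 18x - 175 = (x - 25)(x + 7) = 0
Setting each factor to zero: x = 25 or x = -7

x = -7, x = 25


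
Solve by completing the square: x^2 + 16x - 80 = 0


Start: x^2 + 16x - 80 = 0
Move constant: x^2 + 16x = 80
Half of 16 is 8, squared is 64
Add 64 to both sides: x^2 + 16x + 64 = 144
(x + 8)^2 = 144
x + 8 = ±12
x = -8 + 12 = 4 or x = -8 - 12 = -20

x = -20, x = 4


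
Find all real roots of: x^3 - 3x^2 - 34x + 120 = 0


Let p(x) = x^3 - 3x^2 - 34x + 120. By the rational root theorem (leading coefficient 1), any rational root is an integer divisor of 120: try ±1, ±2, ... in turn.
Test x = 1: value = 84 ≠ 0.
Test x = -1: value = 150 ≠ 0.
Test x = 2: value = 48 ≠ 0.
Test x = -2: value = 168 ≠ 0.
Test x = 3: value = 18 ≠ 0.
Test x = -3: value = 168 ≠ 0.
Test x = 4: value = 0 ✓, so (x - 4) is a factor.
Synthetic division by (x - 4): bring down 1; 1(4) - 3 = 1; 1(4) - 34 = -30; (-30)(4) + 120 = 0 → quotient x^2 + x - 30, remainder 0.
Solve the quadratic x^2 + x - 30 = 0: discriminant = 1^2 - 4(1)(-30) = 1 + 120 = 121.
sqrt(121) = 11, so x = (-1 ± 11)/2: x = 5 or x = -6.

x = -6, x = 4, x = 5


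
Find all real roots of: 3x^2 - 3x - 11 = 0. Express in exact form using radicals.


Using the quadratic formula: x = (-b ± sqrt(b^2 - 4ac)) / (2a)
Here a = 3, b = -3, c = -11
Discriminant = b^2 - 4ac = (-3)^2 - 4(3)(-11) = 9 + 132 = 141
Since discriminant = 141 > 0, there are two real roots.
x = (3 ± sqrt(141)) / 6
Numerically: x ≈ 2.4791 or x ≈ -1.4791

x = (3 + sqrt(141)) / 6 or x = (3 - sqrt(141)) / 6


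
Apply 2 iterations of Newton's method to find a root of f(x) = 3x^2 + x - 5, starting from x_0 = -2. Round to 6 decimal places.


Newton's method: x_(n+1) = x_n - f(x_n)/f'(x_n)
f(x) = 3x^2 + x - 5
f'(x) = 6x + 1

Iteration 1:
  f(-2.000000) = 5.000000
  f'(-2.000000) = -11.000000
  x_1 = -2.000000 - (5.000000)/(-11.000000) = -1.545455

Iteration 2:
  f(-1.545455) = 0.619835
  f'(-1.545455) = -8.272727
  x_2 = -1.545455 - (0.619835)/(-8.272727) = -1.470529

x_2 = -1.470529


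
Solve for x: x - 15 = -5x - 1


Starting with: x - 15 = -5x - 1
Move all x terms to left: (1 + 5)x = -1 + 15
Simplify: 6x = 14
Divide both sides by 6: x = 7/3

x = 7/3


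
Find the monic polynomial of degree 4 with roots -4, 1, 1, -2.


A monic polynomial with roots -4, 1, 1, -2 is:
p(x) = (x + 4)(x - 1)(x - 1)(x + 2)
After multiplying by (x + 4): x + 4
After multiplying by (x - 1): x^2 + 3x - 4
After multiplying by (x - 1): x^3 + 2x^2 - 7x + 4
After multiplying by (x + 2): x^4 + 4x^3 - 3x^2 - 10x + 8

x^4 + 4x^3 - 3x^2 - 10x + 8


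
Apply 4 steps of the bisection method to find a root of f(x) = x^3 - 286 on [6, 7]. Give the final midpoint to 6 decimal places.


f(x) = x^3 - 286
f(6) = -70 < 0
f(7) = 57 > 0

Step 1: midpoint = (6.000000 + 7.000000)/2 = 6.500000
  f(6.500000) = -11.375000
  f(mid) < 0, so root is in [6.500000, 7.000000]

Step 2: midpoint = (6.500000 + 7.000000)/2 = 6.750000
  f(6.750000) = 21.546875
  f(mid) > 0, so root is in [6.500000, 6.750000]

Step 3: midpoint = (6.500000 + 6.750000)/2 = 6.625000
  f(6.625000) = 4.775391
  f(mid) > 0, so root is in [6.500000, 6.625000]

Step 4: midpoint = (6.500000 + 6.625000)/2 = 6.562500
  f(6.562500) = -3.376709
  f(mid) < 0, so root is in [6.562500, 6.625000]

midpoint = 6.562500


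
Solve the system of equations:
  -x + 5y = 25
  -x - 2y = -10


Using Cramer's rule:
Determinant D = (-1)(-2) - (-1)(5) = 2 + 5 = 7
Dx = (25)(-2) - (-10)(5) = -50 + 50 = 0
Dy = (-1)(-10) - (-1)(25) = 10 + 25 = 35
x = Dx/D = 0/7 = 0
y = Dy/D = 35/7 = 5

x = 0, y = 5


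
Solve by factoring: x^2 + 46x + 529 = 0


We need two numbers that multiply to 529 and add to 46.
Those numbers are 23 and 23 (since 23 * 23 = 529 and 23 + 23 = 46).
So x^2 + 46x + 529 = (x + 23)(x + 23) = 0
Setting each factor to zero: x = -23 or x = -23

x = -23


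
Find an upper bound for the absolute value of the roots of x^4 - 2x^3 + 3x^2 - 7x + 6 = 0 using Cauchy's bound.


Cauchy's bound: all roots r satisfy |r| <= 1 + max(|a_i/a_n|) for i = 0,...,n-1
where a_n is the leading coefficient.

Coefficients: [1, -2, 3, -7, 6]
Leading coefficient a_n = 1
Ratios |a_i/a_n|: 2, 3, 7, 6
Maximum ratio: 7
Cauchy's bound: |r| <= 1 + 7 = 8

Upper bound = 8


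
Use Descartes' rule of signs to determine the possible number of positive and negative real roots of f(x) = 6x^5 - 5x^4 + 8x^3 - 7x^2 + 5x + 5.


Descartes' rule of signs:

For positive roots, count sign changes in f(x) = 6x^5 - 5x^4 + 8x^3 - 7x^2 + 5x + 5:
Signs of coefficients: +, -, +, -, +, +
Number of sign changes: 4
Possible positive real roots: 4, 2, 0

For negative roots, examine f(-x) = -6x^5 - 5x^4 - 8x^3 - 7x^2 - 5x + 5:
Signs of coefficients: -, -, -, -, -, +
Number of sign changes: 1
Possible negative real roots: 1

Positive roots: 4 or 2 or 0; Negative roots: 1


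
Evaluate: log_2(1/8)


We need the exponent such that 2^? = 1/8
2^(-3) = 1/2^3 = 1/8
Therefore log_2(1/8) = -3

-3


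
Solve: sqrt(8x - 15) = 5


Square both sides: 8x - 15 = 5^2 = 25
8x = 25 + 15 = 40
x = 5
Check: sqrt(8*5 - 15) = sqrt(25) = 5 ✓

x = 5


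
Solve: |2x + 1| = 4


An absolute value equation |expr| = 4 gives two cases:
Case 1: 2x + 1 = 4
  2x = 3, so x = 3/2
Case 2: 2x + 1 = -4
  2x = -5, so x = -5/2

x = -5/2, x = 3/2


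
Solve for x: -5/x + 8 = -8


Subtract 8 from both sides: -5/x = -16
Multiply both sides by x: -5 = -16 * x
Divide by -16: x = 5/16

x = 5/16


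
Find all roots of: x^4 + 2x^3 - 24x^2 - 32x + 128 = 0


Let p(x) = x^4 + 2x^3 - 24x^2 - 32x + 128. By the rational root theorem (leading coefficient 1), any rational root is an integer divisor of 128: try ±1, ±2, ... in turn.
Test x = 1: value = 75 ≠ 0.
Test x = -1: value = 135 ≠ 0.
Test x = 2: value = 0 ✓, so (x - 2) is a factor.
Synthetic division by (x - 2): bring down 1; 1(2) + 2 = 4; 4(2) - 24 = -16; (-16)(2) - 32 = -64; (-64)(2) + 128 = 0 → quotient x^3 + 4x^2 - 16x - 64, remainder 0.
Continue with the quotient x^3 + 4x^2 - 16x - 64 (candidates must divide 64; re-test x = 2 first in case it repeats).
Test x = 2: value = -72 ≠ 0.
Test x = -2: value = -24 ≠ 0.
Test x = 4: value = 0 ✓, so (x - 4) is a factor.
Synthetic division by (x - 4): bring down 1; 1(4) + 4 = 8; 8(4) - 16 = 16; 16(4) - 64 = 0 → quotient x^2 + 8x + 16, remainder 0.
Solve the quadratic x^2 + 8x + 16 = 0: discriminant = 8^2 - 4(1)(16) = 64 - 64 = 0.
Discriminant = 0, so a double root: x = -8/2 = -4.
Collecting all roots found:

x = -4 (multiplicity 2), x = 2, x = 4


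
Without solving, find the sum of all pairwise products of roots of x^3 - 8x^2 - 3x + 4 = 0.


By Vieta's formulas for x^3 + bx^2 + cx + d = 0:
  r1 + r2 + r3 = -b/a = 8
  r1*r2 + r1*r3 + r2*r3 = c/a = -3
  r1*r2*r3 = -d/a = -4


Sum of pairwise products = -3


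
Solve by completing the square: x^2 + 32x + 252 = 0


Start: x^2 + 32x + 252 = 0
Move constant: x^2 + 32x = -252
Half of 32 is 16, squared is 256
Add 256 to both sides: x^2 + 32x + 256 = 4
(x + 16)^2 = 4
x + 16 = ±2
x = -16 + 2 = -14 or x = -16 - 2 = -18

x = -18, x = -14


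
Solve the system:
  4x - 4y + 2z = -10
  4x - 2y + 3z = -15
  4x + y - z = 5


Using Cramer's rule. Expand each determinant along the first row.
D  = 4*[(-2)*(-1) - 3*1] - (-4)*[4*(-1) - 3*4] + 2*[4*1 - (-2)*4]
  = 4*(-1) - (-4)*(-16) + 2*(12) = -44
Dx = (-10)*[(-2)*(-1) - 3*1] - (-4)*[(-15)*(-1) - 3*5] + 2*[(-15)*1 - (-2)*5]
  = (-10)*(-1) - (-4)*(0) + 2*(-5) = 0
Dy = 4*[(-15)*(-1) - 3*5] - (-10)*[4*(-1) - 3*4] + 2*[4*5 - (-15)*4]
  = 4*(0) - (-10)*(-16) + 2*(80) = 0
Dz = 4*[(-2)*5 - (-15)*1] - (-4)*[4*5 - (-15)*4] + (-10)*[4*1 - (-2)*4]
  = 4*(5) - (-4)*(80) + (-10)*(12) = 220
x = Dx/D = 0/-44 = 0, y = Dy/D = 0/-44 = 0, z = Dz/D = 220/-44 = -5
Check eq1: (4)(0) + (-4)(0) + (2)(-5) = -10 = -10 ✓
Check eq2: (4)(0) + (-2)(0) + (3)(-5) = -15 = -15 ✓
Check eq3: (4)(0) + (1)(0) + (-1)(-5) = 5 = 5 ✓

x = 0, y = 0, z = -5


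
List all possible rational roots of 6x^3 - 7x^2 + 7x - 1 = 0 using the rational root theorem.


Rational root theorem: possible roots are ±p/q where:
  p divides the constant term (-1): p ∈ {1}
  q divides the leading coefficient (6): q ∈ {1, 2, 3, 6}

All possible rational roots: -1, -1/2, -1/3, -1/6, 1/6, 1/3, 1/2, 1

-1, -1/2, -1/3, -1/6, 1/6, 1/3, 1/2, 1


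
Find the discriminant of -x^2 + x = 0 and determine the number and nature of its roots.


For ax^2 + bx + c = 0, discriminant D = b^2 - 4ac
Here a = -1, b = 1, c = 0
D = (1)^2 - 4(-1)(0) = 1 - 0 = 1

D = 1 > 0 and is a perfect square (sqrt = 1)
The equation has 2 distinct real rational roots.

Discriminant = 1, 2 distinct real rational roots


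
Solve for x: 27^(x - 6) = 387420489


Express both sides with the same base.
387420489 = 27^6
Since the bases match, equate exponents: x - 6 = 6
So x = 6 - (-6) = 12

x = 12


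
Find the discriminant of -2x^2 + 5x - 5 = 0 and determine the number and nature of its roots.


For ax^2 + bx + c = 0, discriminant D = b^2 - 4ac
Here a = -2, b = 5, c = -5
D = (5)^2 - 4(-2)(-5) = 25 - 40 = -15

D = -15 < 0
The equation has no real roots (2 complex conjugate roots).

Discriminant = -15, no real roots (2 complex conjugate roots)


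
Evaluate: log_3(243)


We need the exponent such that 3^? = 243
3^5 = 243
Therefore log_3(243) = 5

5


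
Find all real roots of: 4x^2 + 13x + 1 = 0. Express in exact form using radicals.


Using the quadratic formula: x = (-b ± sqrt(b^2 - 4ac)) / (2a)
Here a = 4, b = 13, c = 1
Discriminant = b^2 - 4ac = 13^2 - 4(4)(1) = 169 - 16 = 153
Since discriminant = 153 > 0, there are two real roots.
x = (-13 ± 3*sqrt(17)) / 8
Numerically: x ≈ -0.0788 or x ≈ -3.1712

x = (-13 + 3*sqrt(17)) / 8 or x = (-13 - 3*sqrt(17)) / 8


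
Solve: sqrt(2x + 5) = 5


Square both sides: 2x + 5 = 5^2 = 25
2x = 25 - 5 = 20
x = 10
Check: sqrt(2*10 + 5) = sqrt(25) = 5 ✓

x = 10


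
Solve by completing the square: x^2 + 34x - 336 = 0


Start: x^2 + 34x - 336 = 0
Move constant: x^2 + 34x = 336
Half of 34 is 17, squared is 289
Add 289 to both sides: x^2 + 34x + 289 = 625
(x + 17)^2 = 625
x + 17 = ±25
x = -17 + 25 = 8 or x = -17 - 25 = -42

x = -42, x = 8


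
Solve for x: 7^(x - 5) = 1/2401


Express both sides with the same base.
1/2401 = 7^(-4)
Since the bases match, equate exponents: x - 5 = -4
So x = -4 - (-5) = 1

x = 1


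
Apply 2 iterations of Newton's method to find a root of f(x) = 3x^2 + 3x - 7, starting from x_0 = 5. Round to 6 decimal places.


Newton's method: x_(n+1) = x_n - f(x_n)/f'(x_n)
f(x) = 3x^2 + 3x - 7
f'(x) = 6x + 3

Iteration 1:
  f(5.000000) = 83.000000
  f'(5.000000) = 33.000000
  x_1 = 5.000000 - (83.000000)/(33.000000) = 2.484848

Iteration 2:
  f(2.484848) = 18.977961
  f'(2.484848) = 17.909091
  x_2 = 2.484848 - (18.977961)/(17.909091) = 1.425165

x_2 = 1.425165


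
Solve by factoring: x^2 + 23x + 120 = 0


We need two numbers that multiply to 120 and add to 23.
Those numbers are 15 and 8 (since 15 * 8 = 120 and 15 + 8 = 23).
So x^2 + 23x + 120 = (x + 15)(x + 8) = 0
Setting each factor to zero: x = -15 or x = -8

x = -15, x = -8


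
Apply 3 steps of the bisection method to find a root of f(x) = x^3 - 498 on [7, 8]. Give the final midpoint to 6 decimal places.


f(x) = x^3 - 498
f(7) = -155 < 0
f(8) = 14 > 0

Step 1: midpoint = (7.000000 + 8.000000)/2 = 7.500000
  f(7.500000) = -76.125000
  f(mid) < 0, so root is in [7.500000, 8.000000]

Step 2: midpoint = (7.500000 + 8.000000)/2 = 7.750000
  f(7.750000) = -32.515625
  f(mid) < 0, so root is in [7.750000, 8.000000]

Step 3: midpoint = (7.750000 + 8.000000)/2 = 7.875000
  f(7.875000) = -9.626953
  f(mid) < 0, so root is in [7.875000, 8.000000]

midpoint = 7.875000


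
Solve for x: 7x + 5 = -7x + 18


Starting with: 7x + 5 = -7x + 18
Move all x terms to left: (7 + 7)x = 18 - 5
Simplify: 14x = 13
Divide both sides by 14: x = 13/14

x = 13/14


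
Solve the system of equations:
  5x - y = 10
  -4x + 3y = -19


Using Cramer's rule:
Determinant D = (5)(3) - (-4)(-1) = 15 - 4 = 11
Dx = (10)(3) - (-19)(-1) = 30 - 19 = 11
Dy = (5)(-19) - (-4)(10) = -95 + 40 = -55
x = Dx/D = 11/11 = 1
y = Dy/D = -55/11 = -5

x = 1, y = -5


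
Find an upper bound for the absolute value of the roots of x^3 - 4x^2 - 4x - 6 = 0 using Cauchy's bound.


Cauchy's bound: all roots r satisfy |r| <= 1 + max(|a_i/a_n|) for i = 0,...,n-1
where a_n is the leading coefficient.

Coefficients: [1, -4, -4, -6]
Leading coefficient a_n = 1
Ratios |a_i/a_n|: 4, 4, 6
Maximum ratio: 6
Cauchy's bound: |r| <= 1 + 6 = 7

Upper bound = 7


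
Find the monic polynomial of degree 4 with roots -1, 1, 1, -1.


A monic polynomial with roots -1, 1, 1, -1 is:
p(x) = (x + 1)(x - 1)(x - 1)(x + 1)
After multiplying by (x + 1): x + 1
After multiplying by (x - 1): x^2 - 1
After multiplying by (x - 1): x^3 - x^2 - x + 1
After multiplying by (x + 1): x^4 - 2x^2 + 1

x^4 - 2x^2 + 1


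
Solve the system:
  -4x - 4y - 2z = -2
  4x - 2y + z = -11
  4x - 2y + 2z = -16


Using Cramer's rule. Expand each determinant along the first row.
D  = (-4)*[(-2)*2 - 1*(-2)] - (-4)*[4*2 - 1*4] + (-2)*[4*(-2) - (-2)*4]
  = (-4)*(-2) - (-4)*(4) + (-2)*(0) = 24
Dx = (-2)*[(-2)*2 - 1*(-2)] - (-4)*[(-11)*2 - 1*(-16)] + (-2)*[(-11)*(-2) - (-2)*(-16)]
  = (-2)*(-2) - (-4)*(-6) + (-2)*(-10) = 0
Dy = (-4)*[(-11)*2 - 1*(-16)] - (-2)*[4*2 - 1*4] + (-2)*[4*(-16) - (-11)*4]
  = (-4)*(-6) - (-2)*(4) + (-2)*(-20) = 72
Dz = (-4)*[(-2)*(-16) - (-11)*(-2)] - (-4)*[4*(-16) - (-11)*4] + (-2)*[4*(-2) - (-2)*4]
  = (-4)*(10) - (-4)*(-20) + (-2)*(0) = -120
x = Dx/D = 0/24 = 0, y = Dy/D = 72/24 = 3, z = Dz/D = -120/24 = -5
Check eq1: (-4)(0) + (-4)(3) + (-2)(-5) = -2 = -2 ✓
Check eq2: (4)(0) + (-2)(3) + (1)(-5) = -11 = -11 ✓
Check eq3: (4)(0) + (-2)(3) + (2)(-5) = -16 = -16 ✓

x = 0, y = 3, z = -5


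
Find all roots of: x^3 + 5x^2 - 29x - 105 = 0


Let p(x) = x^3 + 5x^2 - 29x - 105. By the rational root theorem (leading coefficient 1), any rational root is an integer divisor of 105: try ±1, ±2, ... in turn.
Test x = 1: value = -128 ≠ 0.
Test x = -1: value = -72 ≠ 0.
Test x = 3: value = -120 ≠ 0.
Test x = -3: value = 0 ✓, so (x + 3) is a factor.
Synthetic division by (x + 3): bring down 1; 1(-3) + 5 = 2; 2(-3) - 29 = -35; (-35)(-3) - 105 = 0 → quotient x^2 + 2x - 35, remainder 0.
Solve the quadratic x^2 + 2x - 35 = 0: discriminant = 2^2 - 4(1)(-35) = 4 + 140 = 144.
sqrt(144) = 12, so x = (-2 ± 12)/2: x = 5 or x = -7.
Collecting all roots found:

x = -7, x = -3, x = 5


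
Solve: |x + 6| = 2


An absolute value equation |expr| = 2 gives two cases:
Case 1: x + 6 = 2
  x = -4, so x = -4
Case 2: x + 6 = -2
  x = -8, so x = -8

x = -8, x = -4


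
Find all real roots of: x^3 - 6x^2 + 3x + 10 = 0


Let p(x) = x^3 - 6x^2 + 3x + 10. By the rational root theorem (leading coefficient 1), any rational root is an integer divisor of 10: try ±1, ±2, ... in turn.
Test x = 1: value = 8 ≠ 0.
Test x = -1: value = 0 ✓, so (x + 1) is a factor.
Synthetic division by (x + 1): bring down 1; 1(-1) - 6 = -7; (-7)(-1) + 3 = 10; 10(-1) + 10 = 0 → quotient x^2 - 7x + 10, remainder 0.
Solve the quadratic x^2 - 7x + 10 = 0: discriminant = (-7)^2 - 4(1)(10) = 49 - 40 = 9.
sqrt(9) = 3, so x = (7 ± 3)/2: x = 5 or x = 2.

x = -1, x = 2, x = 5


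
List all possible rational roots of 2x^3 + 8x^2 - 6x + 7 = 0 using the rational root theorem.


Rational root theorem: possible roots are ±p/q where:
  p divides the constant term (7): p ∈ {1, 7}
  q divides the leading coefficient (2): q ∈ {1, 2}

All possible rational roots: -7, -7/2, -1, -1/2, 1/2, 1, 7/2, 7

-7, -7/2, -1, -1/2, 1/2, 1, 7/2, 7


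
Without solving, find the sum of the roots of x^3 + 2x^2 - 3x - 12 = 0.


By Vieta's formulas for x^3 + bx^2 + cx + d = 0:
  r1 + r2 + r3 = -b/a = -2
  r1*r2 + r1*r3 + r2*r3 = c/a = -3
  r1*r2*r3 = -d/a = 12


Sum = -2


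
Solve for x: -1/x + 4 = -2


Subtract 4 from both sides: -1/x = -6
Multiply both sides by x: -1 = -6 * x
Divide by -6: x = 1/6

x = 1/6


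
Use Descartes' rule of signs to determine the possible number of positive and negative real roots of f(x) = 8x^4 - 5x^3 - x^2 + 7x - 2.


Descartes' rule of signs:

For positive roots, count sign changes in f(x) = 8x^4 - 5x^3 - x^2 + 7x - 2:
Signs of coefficients: +, -, -, +, -
Number of sign changes: 3
Possible positive real roots: 3, 1

For negative roots, examine f(-x) = 8x^4 + 5x^3 - x^2 - 7x - 2:
Signs of coefficients: +, +, -, -, -
Number of sign changes: 1
Possible negative real roots: 1

Positive roots: 3 or 1; Negative roots: 1


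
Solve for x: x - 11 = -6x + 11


Starting with: x - 11 = -6x + 11
Move all x terms to left: (1 + 6)x = 11 + 11
Simplify: 7x = 22
Divide both sides by 7: x = 22/7

x = 22/7


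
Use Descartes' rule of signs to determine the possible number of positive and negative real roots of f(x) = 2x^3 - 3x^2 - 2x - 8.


Descartes' rule of signs:

For positive roots, count sign changes in f(x) = 2x^3 - 3x^2 - 2x - 8:
Signs of coefficients: +, -, -, -
Number of sign changes: 1
Possible positive real roots: 1

For negative roots, examine f(-x) = -2x^3 - 3x^2 + 2x - 8:
Signs of coefficients: -, -, +, -
Number of sign changes: 2
Possible negative real roots: 2, 0

Positive roots: 1; Negative roots: 2 or 0


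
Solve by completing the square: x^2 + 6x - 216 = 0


Start: x^2 + 6x - 216 = 0
Move constant: x^2 + 6x = 216
Half of 6 is 3, squared is 9
Add 9 to both sides: x^2 + 6x + 9 = 225
(x + 3)^2 = 225
x + 3 = ±15
x = -3 + 15 = 12 or x = -3 - 15 = -18

x = -18, x = 12


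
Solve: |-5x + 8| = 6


An absolute value equation |expr| = 6 gives two cases:
Case 1: -5x + 8 = 6
  -5x = -2, so x = 2/5
Case 2: -5x + 8 = -6
  -5x = -14, so x = 14/5

x = 2/5, x = 14/5


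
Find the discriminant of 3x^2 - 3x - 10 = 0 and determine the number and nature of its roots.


For ax^2 + bx + c = 0, discriminant D = b^2 - 4ac
Here a = 3, b = -3, c = -10
D = (-3)^2 - 4(3)(-10) = 9 + 120 = 129

D = 129 > 0 but not a perfect square
The equation has 2 distinct real irrational roots.

Discriminant = 129, 2 distinct real irrational roots


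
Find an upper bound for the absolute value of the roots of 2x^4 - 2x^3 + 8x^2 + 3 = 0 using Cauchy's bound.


Cauchy's bound: all roots r satisfy |r| <= 1 + max(|a_i/a_n|) for i = 0,...,n-1
where a_n is the leading coefficient.

Coefficients: [2, -2, 8, 0, 3]
Leading coefficient a_n = 2
Ratios |a_i/a_n|: 1, 4, 0, 3/2
Maximum ratio: 4
Cauchy's bound: |r| <= 1 + 4 = 5

Upper bound = 5


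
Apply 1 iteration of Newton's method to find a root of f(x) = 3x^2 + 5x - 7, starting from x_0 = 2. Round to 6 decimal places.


Newton's method: x_(n+1) = x_n - f(x_n)/f'(x_n)
f(x) = 3x^2 + 5x - 7
f'(x) = 6x + 5

Iteration 1:
  f(2.000000) = 15.000000
  f'(2.000000) = 17.000000
  x_1 = 2.000000 - (15.000000)/(17.000000) = 1.117647

x_1 = 1.117647


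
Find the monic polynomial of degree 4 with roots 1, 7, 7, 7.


A monic polynomial with roots 1, 7, 7, 7 is:
p(x) = (x - 1)(x - 7)(x - 7)(x - 7)
After multiplying by (x - 1): x - 1
After multiplying by (x - 7): x^2 - 8x + 7
After multiplying by (x - 7): x^3 - 15x^2 + 63x - 49
After multiplying by (x - 7): x^4 - 22x^3 + 168x^2 - 490x + 343

x^4 - 22x^3 + 168x^2 - 490x + 343


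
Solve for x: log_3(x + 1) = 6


Convert to exponential form: x + 1 = 3^6 = 729
x = 729 - 1 = 728
Check: log_3(728 + 1) = log_3(729) = log_3(729) = 6 ✓

x = 728


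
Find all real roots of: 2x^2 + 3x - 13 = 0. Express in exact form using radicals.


Using the quadratic formula: x = (-b ± sqrt(b^2 - 4ac)) / (2a)
Here a = 2, b = 3, c = -13
Discriminant = b^2 - 4ac = 3^2 - 4(2)(-13) = 9 + 104 = 113
Since discriminant = 113 > 0, there are two real roots.
x = (-3 ± sqrt(113)) / 4
Numerically: x ≈ 1.9075 or x ≈ -3.4075

x = (-3 + sqrt(113)) / 4 or x = (-3 - sqrt(113)) / 4


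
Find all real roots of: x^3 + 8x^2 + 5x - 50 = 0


Let p(x) = x^3 + 8x^2 + 5x - 50. By the rational root theorem (leading coefficient 1), any rational root is an integer divisor of 50: try ±1, ±2, ... in turn.
Test x = 1: value = -36 ≠ 0.
Test x = -1: value = -48 ≠ 0.
Test x = 2: value = 0 ✓, so (x - 2) is a factor.
Synthetic division by (x - 2): bring down 1; 1(2) + 8 = 10; 10(2) + 5 = 25; 25(2) - 50 = 0 → quotient x^2 + 10x + 25, remainder 0.
Solve the quadratic x^2 + 10x + 25 = 0: discriminant = 10^2 - 4(1)(25) = 100 - 100 = 0.
Discriminant = 0, so a double root: x = -10/2 = -5.

x = -5 (multiplicity 2), x = 2


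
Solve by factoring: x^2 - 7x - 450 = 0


We need two numbers that multiply to -450 and add to -7.
Those numbers are 18 and -25 (since 18 * (-25) = -450 and 18 + (-25) = -7).
So x^2 - 7x - 450 = (x + 18)(x - 25) = 0
Setting each factor to zero: x = -18 or x = 25

x = -18, x = 25


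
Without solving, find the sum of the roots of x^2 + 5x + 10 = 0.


By Vieta's formulas for ax^2 + bx + c = 0:
  Sum of roots = -b/a
  Product of roots = c/a

Here a = 1, b = 5, c = 10
Sum = -(5)/1 = -5
Product = 10/1 = 10

Sum = -5


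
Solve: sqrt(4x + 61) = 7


Square both sides: 4x + 61 = 7^2 = 49
4x = 49 - 61 = -12
x = -3
Check: sqrt(4*(-3) + 61) = sqrt(49) = 7 ✓

x = -3


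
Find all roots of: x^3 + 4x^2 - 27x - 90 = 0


Let p(x) = x^3 + 4x^2 - 27x - 90. By the rational root theorem (leading coefficient 1), any rational root is an integer divisor of 90: try ±1, ±2, ... in turn.
Test x = 1: value = -112 ≠ 0.
Test x = -1: value = -60 ≠ 0.
Test x = 2: value = -120 ≠ 0.
Test x = -2: value = -28 ≠ 0.
Test x = 3: value = -108 ≠ 0.
Test x = -3: value = 0 ✓, so (x + 3) is a factor.
Synthetic division by (x + 3): bring down 1; 1(-3) + 4 = 1; 1(-3) - 27 = -30; (-30)(-3) - 90 = 0 → quotient x^2 + x - 30, remainder 0.
Solve the quadratic x^2 + x - 30 = 0: discriminant = 1^2 - 4(1)(-30) = 1 + 120 = 121.
sqrt(121) = 11, so x = (-1 ± 11)/2: x = 5 or x = -6.
Collecting all roots found:

x = -6, x = -3, x = 5


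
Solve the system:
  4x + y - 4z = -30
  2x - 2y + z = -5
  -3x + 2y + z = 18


Using Cramer's rule. Expand each determinant along the first row.
D  = 4*[(-2)*1 - 1*2] - 1*[2*1 - 1*(-3)] + (-4)*[2*2 - (-2)*(-3)]
  = 4*(-4) - 1*(5) + (-4)*(-2) = -13
Dx = (-30)*[(-2)*1 - 1*2] - 1*[(-5)*1 - 1*18] + (-4)*[(-5)*2 - (-2)*18]
  = (-30)*(-4) - 1*(-23) + (-4)*(26) = 39
Dy = 4*[(-5)*1 - 1*18] - (-30)*[2*1 - 1*(-3)] + (-4)*[2*18 - (-5)*(-3)]
  = 4*(-23) - (-30)*(5) + (-4)*(21) = -26
Dz = 4*[(-2)*18 - (-5)*2] - 1*[2*18 - (-5)*(-3)] + (-30)*[2*2 - (-2)*(-3)]
  = 4*(-26) - 1*(21) + (-30)*(-2) = -65
x = Dx/D = 39/-13 = -3, y = Dy/D = -26/-13 = 2, z = Dz/D = -65/-13 = 5
Check eq1: (4)(-3) + (1)(2) + (-4)(5) = -30 = -30 ✓
Check eq2: (2)(-3) + (-2)(2) + (1)(5) = -5 = -5 ✓
Check eq3: (-3)(-3) + (2)(2) + (1)(5) = 18 = 18 ✓

x = -3, y = 2, z = 5


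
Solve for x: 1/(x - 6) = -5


Multiply both sides by (x - 6): 1 = -5(x - 6)
Distribute: 1 = -5x + 30
-5x = 1 - 30 = -29
x = 29/5

x = 29/5


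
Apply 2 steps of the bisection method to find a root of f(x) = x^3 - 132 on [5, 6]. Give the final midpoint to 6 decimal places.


f(x) = x^3 - 132
f(5) = -7 < 0
f(6) = 84 > 0

Step 1: midpoint = (5.000000 + 6.000000)/2 = 5.500000
  f(5.500000) = 34.375000
  f(mid) > 0, so root is in [5.000000, 5.500000]

Step 2: midpoint = (5.000000 + 5.500000)/2 = 5.250000
  f(5.250000) = 12.703125
  f(mid) > 0, so root is in [5.000000, 5.250000]

midpoint = 5.250000


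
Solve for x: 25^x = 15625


Express both sides with the same base.
15625 = 25^3
Since the bases match: x = 3

x = 3


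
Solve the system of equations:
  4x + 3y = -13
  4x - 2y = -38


Using Cramer's rule:
Determinant D = (4)(-2) - (4)(3) = -8 - 12 = -20
Dx = (-13)(-2) - (-38)(3) = 26 + 114 = 140
Dy = (4)(-38) - (4)(-13) = -152 + 52 = -100
x = Dx/D = 140/-20 = -7
y = Dy/D = -100/-20 = 5

x = -7, y = 5


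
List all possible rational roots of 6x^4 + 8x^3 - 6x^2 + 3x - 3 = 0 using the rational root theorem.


Rational root theorem: possible roots are ±p/q where:
  p divides the constant term (-3): p ∈ {1, 3}
  q divides the leading coefficient (6): q ∈ {1, 2, 3, 6}

All possible rational roots: -3, -3/2, -1, -1/2, -1/3, -1/6, 1/6, 1/3, 1/2, 1, 3/2, 3

-3, -3/2, -1, -1/2, -1/3, -1/6, 1/6, 1/3, 1/2, 1, 3/2, 3


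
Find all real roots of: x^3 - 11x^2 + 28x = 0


The constant term is 0, so x = 0 is a root. Factor out x:
  x(x^2 - 11x + 28) = 0
Solve the quadratic x^2 - 11x + 28 = 0: discriminant = (-11)^2 - 4(1)(28) = 121 - 112 = 9.
sqrt(9) = 3, so x = (11 ± 3)/2: x = 7 or x = 4.

x = 0, x = 4, x = 7


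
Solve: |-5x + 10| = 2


An absolute value equation |expr| = 2 gives two cases:
Case 1: -5x + 10 = 2
  -5x = -8, so x = 8/5
Case 2: -5x + 10 = -2
  -5x = -12, so x = 12/5

x = 8/5, x = 12/5


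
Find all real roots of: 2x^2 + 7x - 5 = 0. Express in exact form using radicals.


Using the quadratic formula: x = (-b ± sqrt(b^2 - 4ac)) / (2a)
Here a = 2, b = 7, c = -5
Discriminant = b^2 - 4ac = 7^2 - 4(2)(-5) = 49 + 40 = 89
Since discriminant = 89 > 0, there are two real roots.
x = (-7 ± sqrt(89)) / 4
Numerically: x ≈ 0.6085 or x ≈ -4.1085

x = (-7 + sqrt(89)) / 4 or x = (-7 - sqrt(89)) / 4


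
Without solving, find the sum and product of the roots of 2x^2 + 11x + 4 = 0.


By Vieta's formulas for ax^2 + bx + c = 0:
  Sum of roots = -b/a
  Product of roots = c/a

Here a = 2, b = 11, c = 4
Sum = -(11)/2 = -11/2
Product = 4/2 = 2

Sum = -11/2, Product = 2


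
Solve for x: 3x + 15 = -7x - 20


Starting with: 3x + 15 = -7x - 20
Move all x terms to left: (3 + 7)x = -20 - 15
Simplify: 10x = -35
Divide both sides by 10: x = -7/2

x = -7/2


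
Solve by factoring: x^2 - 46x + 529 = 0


We need two numbers that multiply to 529 and add to -46.
Those numbers are -23 and -23 (since (-23) * (-23) = 529 and (-23) + (-23) = -46).
So x^2 - 46x + 529 = (x - 23)(x - 23) = 0
Setting each factor to zero: x = 23 or x = 23

x = 23


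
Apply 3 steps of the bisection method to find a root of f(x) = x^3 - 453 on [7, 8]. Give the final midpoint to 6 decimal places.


f(x) = x^3 - 453
f(7) = -110 < 0
f(8) = 59 > 0

Step 1: midpoint = (7.000000 + 8.000000)/2 = 7.500000
  f(7.500000) = -31.125000
  f(mid) < 0, so root is in [7.500000, 8.000000]

Step 2: midpoint = (7.500000 + 8.000000)/2 = 7.750000
  f(7.750000) = 12.484375
  f(mid) > 0, so root is in [7.500000, 7.750000]

Step 3: midpoint = (7.500000 + 7.750000)/2 = 7.625000
  f(7.625000) = -9.677734
  f(mid) < 0, so root is in [7.625000, 7.750000]

midpoint = 7.625000


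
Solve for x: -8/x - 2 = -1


Subtract -2 from both sides: -8/x = 1
Multiply both sides by x: -8 = 1 * x
Divide by 1: x = -8

x = -8


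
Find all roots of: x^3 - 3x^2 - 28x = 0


The constant term is 0, so x = 0 is a root. Factor out x:
  x^2 - 3x - 28 = 0
Solve the quadratic x^2 - 3x - 28 = 0: discriminant = (-3)^2 - 4(1)(-28) = 9 + 112 = 121.
sqrt(121) = 11, so x = (3 ± 11)/2: x = 7 or x = -4.
Collecting all roots found:

x = -4, x = 0, x = 7


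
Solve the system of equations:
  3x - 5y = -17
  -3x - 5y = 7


Using Cramer's rule:
Determinant D = (3)(-5) - (-3)(-5) = -15 - 15 = -30
Dx = (-17)(-5) - (7)(-5) = 85 + 35 = 120
Dy = (3)(7) - (-3)(-17) = 21 - 51 = -30
x = Dx/D = 120/-30 = -4
y = Dy/D = -30/-30 = 1

x = -4, y = 1


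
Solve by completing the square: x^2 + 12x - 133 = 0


Start: x^2 + 12x - 133 = 0
Move constant: x^2 + 12x = 133
Half of 12 is 6, squared is 36
Add 36 to both sides: x^2 + 12x + 36 = 169
(x + 6)^2 = 169
x + 6 = ±13
x = -6 + 13 = 7 or x = -6 - 13 = -19

x = -19, x = 7


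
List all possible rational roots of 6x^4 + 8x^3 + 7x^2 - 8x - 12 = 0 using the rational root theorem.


Rational root theorem: possible roots are ±p/q where:
  p divides the constant term (-12): p ∈ {1, 2, 3, 4, 6, 12}
  q divides the leading coefficient (6): q ∈ {1, 2, 3, 6}

All possible rational roots: -12, -6, -4, -3, -2, -3/2, -4/3, -1, -2/3, -1/2, -1/3, -1/6, 1/6, 1/3, 1/2, 2/3, 1, 4/3, 3/2, 2, 3, 4, 6, 12

-12, -6, -4, -3, -2, -3/2, -4/3, -1, -2/3, -1/2, -1/3, -1/6, 1/6, 1/3, 1/2, 2/3, 1, 4/3, 3/2, 2, 3, 4, 6, 12


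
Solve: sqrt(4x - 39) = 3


Square both sides: 4x - 39 = 3^2 = 9
4x = 9 + 39 = 48
x = 12
Check: sqrt(4*12 - 39) = sqrt(9) = 3 ✓

x = 12


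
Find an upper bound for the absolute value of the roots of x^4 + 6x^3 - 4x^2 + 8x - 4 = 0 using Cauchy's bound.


Cauchy's bound: all roots r satisfy |r| <= 1 + max(|a_i/a_n|) for i = 0,...,n-1
where a_n is the leading coefficient.

Coefficients: [1, 6, -4, 8, -4]
Leading coefficient a_n = 1
Ratios |a_i/a_n|: 6, 4, 8, 4
Maximum ratio: 8
Cauchy's bound: |r| <= 1 + 8 = 9

Upper bound = 9


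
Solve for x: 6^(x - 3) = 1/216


Express both sides with the same base.
1/216 = 6^(-3)
Since the bases match, equate exponents: x - 3 = -3
So x = -3 - (-3) = 0

x = 0


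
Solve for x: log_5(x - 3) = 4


Convert to exponential form: x - 3 = 5^4 = 625
x = 625 + 3 = 628
Check: log_5(628 - 3) = log_5(625) = log_5(625) = 4 ✓

x = 628


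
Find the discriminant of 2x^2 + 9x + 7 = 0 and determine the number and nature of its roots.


For ax^2 + bx + c = 0, discriminant D = b^2 - 4ac
Here a = 2, b = 9, c = 7
D = (9)^2 - 4(2)(7) = 81 - 56 = 25

D = 25 > 0 and is a perfect square (sqrt = 5)
The equation has 2 distinct real rational roots.

Discriminant = 25, 2 distinct real rational roots


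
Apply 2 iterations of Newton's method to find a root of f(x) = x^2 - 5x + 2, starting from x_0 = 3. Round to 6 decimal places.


Newton's method: x_(n+1) = x_n - f(x_n)/f'(x_n)
f(x) = x^2 - 5x + 2
f'(x) = 2x - 5

Iteration 1:
  f(3.000000) = -4.000000
  f'(3.000000) = 1.000000
  x_1 = 3.000000 - (-4.000000)/(1.000000) = 7.000000

Iteration 2:
  f(7.000000) = 16.000000
  f'(7.000000) = 9.000000
  x_2 = 7.000000 - (16.000000)/(9.000000) = 5.222222

x_2 = 5.222222


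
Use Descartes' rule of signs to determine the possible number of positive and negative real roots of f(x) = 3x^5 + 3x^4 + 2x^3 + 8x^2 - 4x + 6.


Descartes' rule of signs:

For positive roots, count sign changes in f(x) = 3x^5 + 3x^4 + 2x^3 + 8x^2 - 4x + 6:
Signs of coefficients: +, +, +, +, -, +
Number of sign changes: 2
Possible positive real roots: 2, 0

For negative roots, examine f(-x) = -3x^5 + 3x^4 - 2x^3 + 8x^2 + 4x + 6:
Signs of coefficients: -, +, -, +, +, +
Number of sign changes: 3
Possible negative real roots: 3, 1

Positive roots: 2 or 0; Negative roots: 3 or 1
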